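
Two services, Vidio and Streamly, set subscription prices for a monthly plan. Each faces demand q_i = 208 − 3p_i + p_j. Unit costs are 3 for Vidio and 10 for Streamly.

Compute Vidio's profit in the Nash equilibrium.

5043

Vidio's profit: π = (p_{Vidio} − 3)(208 − 3p_{Vidio} + p_{Streamly}).
∂π/∂p_{Vidio} = 217 − 6p_{Vidio} + p_{Streamly} = 0 ⇒ p_{Vidio} = 217/6 + (1/6)p_{Streamly}.
Similarly p_{Streamly} = 119/3 + (1/6)p_{Vidio}.
Substituting the second reaction function into the first: p_{Vidio} = 217/6 + (1/6)(119/3 + (1/6)p_{Vidio}), which gives (35/36)p_{Vidio} = 385/9 ⇒ p_{Vidio} = 44.
Then p_{Streamly} = 119/3 + (1/6)·44 = 47.
q_{Vidio} = 208 − 3·44 + 47 = 123.
Profit = (44 − 3)·123 = 5043.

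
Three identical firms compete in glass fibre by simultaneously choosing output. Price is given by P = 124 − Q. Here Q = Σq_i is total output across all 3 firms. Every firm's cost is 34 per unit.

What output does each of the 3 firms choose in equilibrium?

22.5

A representative firm's profit is π_i = q_i(124 − Q) − 34q_i, with Q = q_i + Σ_{j≠i} q_j.
First-order condition: 90 − 2q_i − Σ_{j≠i} q_j = 0.
In a symmetric equilibrium every firm chooses the same q, so Σ_{j≠i} q_j = 2q. The condition becomes 90 − 4q = 0, giving q = 90/4 = 22.5.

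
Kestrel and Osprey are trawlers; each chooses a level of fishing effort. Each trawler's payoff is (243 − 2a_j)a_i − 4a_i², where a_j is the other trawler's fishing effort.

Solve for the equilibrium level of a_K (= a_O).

24.3

Kestrel's payoff is (243 − 2a_O)a_K − 4a_K².
∂π/∂a_K = 243 − 2a_O − 8a_K = 0, so a_K = 30.375 − 0.25a_O.
By symmetry a_O = a_K; substituting into the reaction function, 1.25a_K = 30.375 and a_K = 24.3.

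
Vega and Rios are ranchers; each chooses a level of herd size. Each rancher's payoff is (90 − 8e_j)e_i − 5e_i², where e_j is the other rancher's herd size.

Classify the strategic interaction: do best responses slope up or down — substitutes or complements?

Vega's payoff is (90 − 8e_R)e_V − 5e_V².
∂π/∂e_V = 90 − 8e_R − 10e_V = 0, so e_V = 9 − 0.8e_R.
The best-response slope de_V/de_R = −0.8 < 0: the reaction function is downward-sloping, so the choices are strategic substitutes.

strategic substitutes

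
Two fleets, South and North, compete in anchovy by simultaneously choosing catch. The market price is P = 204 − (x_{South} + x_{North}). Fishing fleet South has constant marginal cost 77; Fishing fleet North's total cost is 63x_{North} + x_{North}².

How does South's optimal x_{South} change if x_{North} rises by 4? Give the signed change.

Fishing fleet South's profit: π = x_{South}(204 − (x_{South} + x_{North})) − 77x_{South}.
∂π/∂x_{South} = 127 − 2x_{South} − x_{North} = 0, so x_{South} = 63.5 − 0.5x_{North}.
The reaction-function slope is −0.5, so a 4-unit rise in x_{North} moves x_{South} by −0.5 × 4 = −2. South's best response falls — the actions are strategic substitutes.

-2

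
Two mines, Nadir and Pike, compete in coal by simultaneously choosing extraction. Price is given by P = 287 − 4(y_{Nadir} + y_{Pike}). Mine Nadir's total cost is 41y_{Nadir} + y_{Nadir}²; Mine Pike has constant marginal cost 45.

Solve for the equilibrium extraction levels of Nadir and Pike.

Mine Nadir's profit: π = y_{Nadir}(287 − 4(y_{Nadir} + y_{Pike})) − 41y_{Nadir} − y_{Nadir}².
∂π/∂y_{Nadir} = 246 − 10y_{Nadir} − 4y_{Pike} = 0, so y_{Nadir} = 24.6 − 0.4y_{Pike}.
For Pike: ∂π/∂y_{Pike} = 242 − 8y_{Pike} − 4y_{Nadir} = 0 ⇒ y_{Pike} = 30.25 − 0.5y_{Nadir}.
Plugging y_{Pike} into Nadir's best response: y_{Nadir} = 24.6 − 0.4(30.25 − 0.5y_{Nadir}) ⇒ 0.8y_{Nadir} = 12.5, so y_{Nadir} = 15.625.
Then y_{Pike} = 30.25 − 0.5·15.625 = 22.4375.

15.625, 22.4375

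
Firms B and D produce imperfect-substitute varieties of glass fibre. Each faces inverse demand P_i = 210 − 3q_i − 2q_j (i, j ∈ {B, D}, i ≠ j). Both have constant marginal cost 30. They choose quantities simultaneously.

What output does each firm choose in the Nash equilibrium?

22.5

Firm B's profit: π = q_B(210 − 3q_B − 2q_D) − 30q_B.
∂π/∂q_B = 180 − 6q_B − 2q_D = 0 ⇒ q_B = 30 − (1/3)q_D.
Setting q_B = q_D in the reaction function: q_B = 30 − (1/3)q_B, so q_B = 30 / (4/3) = 22.5.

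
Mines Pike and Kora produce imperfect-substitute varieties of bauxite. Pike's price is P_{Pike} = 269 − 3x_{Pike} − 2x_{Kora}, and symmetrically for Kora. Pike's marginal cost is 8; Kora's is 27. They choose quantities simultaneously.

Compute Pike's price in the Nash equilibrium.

109.4375

Mine Pike's profit: π = x_{Pike}(269 − 3x_{Pike} − 2x_{Kora}) − 8x_{Pike}.
∂π/∂x_{Pike} = 261 − 6x_{Pike} − 2x_{Kora} = 0 ⇒ x_{Pike} = 43.5 − (1/3)x_{Kora}.
Similarly x_{Kora} = 121/3 − (1/3)x_{Pike}.
Solving the two reaction functions simultaneously: (1 − (−1/3)(−1/3))x_{Pike} = 43.5 − (1/3)·(121/3), so (8/9)x_{Pike} = 541/18 and x_{Pike} = 33.8125.
Then x_{Kora} = 121/3 − (1/3)·33.8125 = 29.0625.
P_{Pike} = 269 − 3·33.8125 − 2·29.0625 = 109.4375.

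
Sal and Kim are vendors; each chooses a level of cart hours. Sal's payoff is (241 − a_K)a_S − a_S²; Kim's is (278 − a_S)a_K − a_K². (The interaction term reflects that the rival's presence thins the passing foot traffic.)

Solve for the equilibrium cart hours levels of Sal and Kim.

Expanding Sal's payoff: 241a_S − a_Ka_S − a_S².
∂π/∂a_S = 241 − a_K − 2a_S = 0, so a_S = 120.5 − 0.5a_K.
Likewise for Kim: a_K = 139 − 0.5a_S.
Substituting the second reaction function into the first: a_S = 120.5 − 0.5(139 − 0.5a_S), which gives 0.75a_S = 51 ⇒ a_S = 68.
Then a_K = 139 − 0.5·68 = 105.

68, 105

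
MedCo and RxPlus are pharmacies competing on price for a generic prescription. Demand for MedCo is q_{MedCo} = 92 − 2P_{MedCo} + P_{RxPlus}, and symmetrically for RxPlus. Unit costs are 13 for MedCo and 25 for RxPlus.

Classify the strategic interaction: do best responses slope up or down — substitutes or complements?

strategic complements

MedCo's profit: π = (P_{MedCo} − 13)(92 − 2P_{MedCo} + P_{RxPlus}).
∂π/∂P_{MedCo} = 118 − 4P_{MedCo} + P_{RxPlus} = 0 ⇒ P_{MedCo} = 29.5 + 0.25P_{RxPlus}.
The best-response slope dP_{MedCo}/dP_{RxPlus} = 0.25 > 0: the reaction function is upward-sloping, so the choices are strategic complements.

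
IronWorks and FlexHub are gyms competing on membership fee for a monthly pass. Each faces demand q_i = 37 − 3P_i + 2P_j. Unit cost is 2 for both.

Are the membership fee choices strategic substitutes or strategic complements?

IronWorks's profit: π = (P_{IronWorks} − 2)(37 − 3P_{IronWorks} + 2P_{FlexHub}).
∂π/∂P_{IronWorks} = 43 − 6P_{IronWorks} + 2P_{FlexHub} = 0 ⇒ P_{IronWorks} = 43/6 + (1/3)P_{FlexHub}.
The best-response slope dP_{IronWorks}/dP_{FlexHub} = 1/3 > 0: the reaction function is upward-sloping, so the choices are strategic complements.

strategic complements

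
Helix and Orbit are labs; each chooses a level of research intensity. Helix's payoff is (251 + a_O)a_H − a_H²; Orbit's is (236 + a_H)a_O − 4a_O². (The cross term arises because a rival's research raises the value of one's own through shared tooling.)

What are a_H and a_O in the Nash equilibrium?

Expanding Helix's payoff: 251a_H + a_Oa_H − a_H².
∂π/∂a_H = 251 + a_O − 2a_H = 0, so a_H = 125.5 + 0.5a_O.
Likewise for Orbit: a_O = 29.5 + 0.125a_H.
Plugging a_O into Helix's best response: a_H = 125.5 + 0.5(29.5 + 0.125a_H) ⇒ 0.9375a_H = 140.25, so a_H = 149.6.
Then a_O = 29.5 + 0.125·149.6 = 48.2.

149.6, 48.2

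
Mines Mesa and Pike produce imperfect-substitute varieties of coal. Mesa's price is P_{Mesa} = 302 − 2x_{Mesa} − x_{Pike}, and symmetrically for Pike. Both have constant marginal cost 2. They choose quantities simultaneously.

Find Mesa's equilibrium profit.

7200

Mine Mesa's profit: π = x_{Mesa}(302 − 2x_{Mesa} − x_{Pike}) − 2x_{Mesa}.
∂π/∂x_{Mesa} = 300 − 4x_{Mesa} − x_{Pike} = 0 ⇒ x_{Mesa} = 75 − 0.25x_{Pike}.
The game is symmetric, so in equilibrium x_{Pike} = x_{Mesa}: the reaction function gives 1.25x_{Mesa} = 75, hence x_{Mesa} = 60.
P_{Mesa} = 302 − 2·60 − 60 = 122.
Profit = (122 − 2)·60 = 7200.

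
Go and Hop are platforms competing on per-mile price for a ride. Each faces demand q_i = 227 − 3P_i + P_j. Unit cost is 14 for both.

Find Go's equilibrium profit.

Go's profit: π = (P_{Go} − 14)(227 − 3P_{Go} + P_{Hop}).
∂π/∂P_{Go} = 269 − 6P_{Go} + P_{Hop} = 0 ⇒ P_{Go} = 269/6 + (1/6)P_{Hop}.
The game is symmetric, so in equilibrium P_{Hop} = P_{Go}: the reaction function gives (5/6)P_{Go} = 269/6, hence P_{Go} = 53.8.
q_{Go} = 227 − 3·53.8 + 53.8 = 119.4.
Profit = (53.8 − 14)·119.4 = 4752.12.

4752.12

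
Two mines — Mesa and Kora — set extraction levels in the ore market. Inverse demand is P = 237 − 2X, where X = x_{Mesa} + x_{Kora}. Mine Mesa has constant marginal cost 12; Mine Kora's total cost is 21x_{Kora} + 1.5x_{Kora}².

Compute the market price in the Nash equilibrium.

107.25

Mine Mesa's profit: π = x_{Mesa}(237 − 2(x_{Mesa} + x_{Kora})) − 12x_{Mesa}.
∂π/∂x_{Mesa} = 225 − 4x_{Mesa} − 2x_{Kora} = 0, so x_{Mesa} = 56.25 − 0.5x_{Kora}.
For Kora: ∂π/∂x_{Kora} = 216 − 7x_{Kora} − 2x_{Mesa} = 0 ⇒ x_{Kora} = 216/7 − (2/7)x_{Mesa}.
Plugging x_{Kora} into Mesa's best response: x_{Mesa} = 56.25 − 0.5(216/7 − (2/7)x_{Mesa}) ⇒ (6/7)x_{Mesa} = 1143/28, so x_{Mesa} = 47.625.
Then x_{Kora} = 216/7 − (2/7)·47.625 = 17.25.
Equilibrium price: P = 237 − 2·64.875 = 107.25.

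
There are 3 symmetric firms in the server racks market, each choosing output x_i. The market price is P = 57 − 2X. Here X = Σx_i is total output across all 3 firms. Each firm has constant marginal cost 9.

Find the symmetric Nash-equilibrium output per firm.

6

A representative firm's profit is π_i = x_i(57 − 2X) − 9x_i, with X = x_i + Σ_{j≠i} x_j.
First-order condition: 48 − 4x_i − 2Σ_{j≠i} x_j = 0.
In a symmetric equilibrium every firm chooses the same x, so Σ_{j≠i} x_j = 2x. The condition becomes 48 − 8x = 0, giving x = 48/8 = 6.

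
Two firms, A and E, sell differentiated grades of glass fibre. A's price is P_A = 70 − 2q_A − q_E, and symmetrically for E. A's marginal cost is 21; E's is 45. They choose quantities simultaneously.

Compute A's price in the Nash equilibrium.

43.8

Firm A's profit: π = q_A(70 − 2q_A − q_E) − 21q_A.
∂π/∂q_A = 49 − 4q_A − q_E = 0 ⇒ q_A = 12.25 − 0.25q_E.
Similarly q_E = 6.25 − 0.25q_A.
Plugging q_E into A's best response: q_A = 12.25 − 0.25(6.25 − 0.25q_A) ⇒ 0.9375q_A = 10.6875, so q_A = 11.4.
Then q_E = 6.25 − 0.25·11.4 = 3.4.
P_A = 70 − 2·11.4 − 3.4 = 43.8.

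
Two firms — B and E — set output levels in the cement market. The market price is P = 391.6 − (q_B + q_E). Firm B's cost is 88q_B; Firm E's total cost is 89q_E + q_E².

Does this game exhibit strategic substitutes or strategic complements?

Firm B's profit: π = q_B(391.6 − (q_B + q_E)) − 88q_B.
∂π/∂q_B = 303.6 − 2q_B − q_E = 0, so q_B = 151.8 − 0.5q_E.
The best-response slope dq_B/dq_E = −0.5 < 0: the reaction function is downward-sloping, so the choices are strategic substitutes.

strategic substitutes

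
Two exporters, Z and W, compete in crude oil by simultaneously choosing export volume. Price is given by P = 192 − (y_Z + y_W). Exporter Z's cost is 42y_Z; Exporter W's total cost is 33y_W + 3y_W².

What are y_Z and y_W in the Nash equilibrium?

Exporter Z's profit: π = y_Z(192 − (y_Z + y_W)) − 42y_Z.
∂π/∂y_Z = 150 − 2y_Z − y_W = 0, so y_Z = 75 − 0.5y_W.
For W: ∂π/∂y_W = 159 − 8y_W − y_Z = 0 ⇒ y_W = 19.875 − 0.125y_Z.
Solving the two reaction functions simultaneously: (1 − (−0.5)(−0.125))y_Z = 75 − 0.5·19.875, so 0.9375y_Z = 65.0625 and y_Z = 69.4.
Then y_W = 19.875 − 0.125·69.4 = 11.2.

69.4, 11.2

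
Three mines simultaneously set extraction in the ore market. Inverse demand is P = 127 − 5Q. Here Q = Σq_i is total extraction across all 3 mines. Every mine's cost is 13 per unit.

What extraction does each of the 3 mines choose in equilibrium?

5.7

A representative mine's profit is π_i = q_i(127 − 5Q) − 13q_i, with Q = q_i + Σ_{j≠i} q_j.
First-order condition: 114 − 10q_i − 5Σ_{j≠i} q_j = 0.
With identical mines, set every q_j = q: then 114 − 10q − 10q = 0, i.e. q = 114/20 = 5.7.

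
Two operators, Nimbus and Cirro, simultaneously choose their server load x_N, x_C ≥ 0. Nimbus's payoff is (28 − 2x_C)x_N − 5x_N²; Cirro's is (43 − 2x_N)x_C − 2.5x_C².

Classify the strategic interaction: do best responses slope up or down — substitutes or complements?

Expanding Nimbus's payoff: 28x_N − 2x_Cx_N − 5x_N².
∂π/∂x_N = 28 − 2x_C − 10x_N = 0, so x_N = 2.8 − 0.2x_C.
The best-response slope dx_N/dx_C = −0.2 < 0: the reaction function is downward-sloping, so the choices are strategic substitutes.

strategic substitutes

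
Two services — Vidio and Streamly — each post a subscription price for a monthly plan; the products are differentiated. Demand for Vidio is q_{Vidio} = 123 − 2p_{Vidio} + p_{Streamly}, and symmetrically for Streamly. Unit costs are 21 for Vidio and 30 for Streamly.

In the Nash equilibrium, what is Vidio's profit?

Vidio's profit: π = (p_{Vidio} − 21)(123 − 2p_{Vidio} + p_{Streamly}).
∂π/∂p_{Vidio} = 165 − 4p_{Vidio} + p_{Streamly} = 0 ⇒ p_{Vidio} = 41.25 + 0.25p_{Streamly}.
Similarly p_{Streamly} = 45.75 + 0.25p_{Vidio}.
Plugging p_{Streamly} into Vidio's best response: p_{Vidio} = 41.25 + 0.25(45.75 + 0.25p_{Vidio}) ⇒ 0.9375p_{Vidio} = 52.6875, so p_{Vidio} = 56.2.
Then p_{Streamly} = 45.75 + 0.25·56.2 = 59.8.
q_{Vidio} = 123 − 2·56.2 + 59.8 = 70.4.
Profit = (56.2 − 21)·70.4 = 2478.08.

2478.08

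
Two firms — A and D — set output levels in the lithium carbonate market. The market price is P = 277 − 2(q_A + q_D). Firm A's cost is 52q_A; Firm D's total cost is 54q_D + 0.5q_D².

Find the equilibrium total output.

Firm A's profit: π = q_A(277 − 2(q_A + q_D)) − 52q_A.
∂π/∂q_A = 225 − 4q_A − 2q_D = 0, so q_A = 56.25 − 0.5q_D.
For D: ∂π/∂q_D = 223 − 5q_D − 2q_A = 0 ⇒ q_D = 44.6 − 0.4q_A.
Plugging q_D into A's best response: q_A = 56.25 − 0.5(44.6 − 0.4q_A) ⇒ 0.8q_A = 33.95, so q_A = 42.4375.
Then q_D = 44.6 − 0.4·42.4375 = 27.625.
Total output: 42.4375 + 27.625 = 70.0625.

70.0625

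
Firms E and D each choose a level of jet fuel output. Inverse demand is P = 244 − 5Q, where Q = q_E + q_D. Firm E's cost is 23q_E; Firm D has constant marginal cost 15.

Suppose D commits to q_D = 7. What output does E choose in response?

Firm E's profit: π = q_E(244 − 5(q_E + q_D)) − 23q_E.
∂π/∂q_E = 221 − 10q_E − 5q_D = 0, so q_E = 22.1 − 0.5q_D.
At q_D = 7: q_E = 22.1 − 0.5·7 = 18.6.

18.6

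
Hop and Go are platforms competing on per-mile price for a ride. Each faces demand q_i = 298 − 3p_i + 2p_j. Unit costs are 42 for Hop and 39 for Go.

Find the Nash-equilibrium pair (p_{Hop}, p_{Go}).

Hop's profit: π = (p_{Hop} − 42)(298 − 3p_{Hop} + 2p_{Go}).
∂π/∂p_{Hop} = 424 − 6p_{Hop} + 2p_{Go} = 0 ⇒ p_{Hop} = 212/3 + (1/3)p_{Go}.
Similarly p_{Go} = 415/6 + (1/3)p_{Hop}.
Plugging p_{Go} into Hop's best response: p_{Hop} = 212/3 + (1/3)(415/6 + (1/3)p_{Hop}) ⇒ (8/9)p_{Hop} = 1687/18, so p_{Hop} = 105.4375.
Then p_{Go} = 415/6 + (1/3)·105.4375 = 104.3125.

105.4375, 104.3125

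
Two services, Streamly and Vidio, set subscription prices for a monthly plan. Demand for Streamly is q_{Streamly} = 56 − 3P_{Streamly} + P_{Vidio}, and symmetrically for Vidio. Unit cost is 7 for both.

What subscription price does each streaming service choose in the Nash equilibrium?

Streamly's profit: π = (P_{Streamly} − 7)(56 − 3P_{Streamly} + P_{Vidio}).
∂π/∂P_{Streamly} = 77 − 6P_{Streamly} + P_{Vidio} = 0 ⇒ P_{Streamly} = 77/6 + (1/6)P_{Vidio}.
The game is symmetric, so in equilibrium P_{Vidio} = P_{Streamly}: the reaction function gives (5/6)P_{Streamly} = 77/6, hence P_{Streamly} = 15.4.

15.4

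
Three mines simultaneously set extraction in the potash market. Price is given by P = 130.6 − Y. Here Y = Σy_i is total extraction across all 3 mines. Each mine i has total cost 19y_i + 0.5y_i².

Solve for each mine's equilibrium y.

22.32

A representative mine's profit is π_i = y_i(130.6 − Y) − 19y_i − 0.5y_i², with Y = y_i + Σ_{j≠i} y_j.
First-order condition: 111.6 − 3y_i − Σ_{j≠i} y_j = 0.
Imposing symmetry (y_j = y for all j) turns Σ_{j≠i} y_j into 2y, so 111.6 = 5y and y = 22.32.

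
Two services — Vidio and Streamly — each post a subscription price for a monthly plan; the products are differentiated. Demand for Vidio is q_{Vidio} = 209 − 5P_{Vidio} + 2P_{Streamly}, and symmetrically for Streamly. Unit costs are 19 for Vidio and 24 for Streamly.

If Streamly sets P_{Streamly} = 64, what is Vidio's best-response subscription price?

Vidio's profit: π = (P_{Vidio} − 19)(209 − 5P_{Vidio} + 2P_{Streamly}).
∂π/∂P_{Vidio} = 304 − 10P_{Vidio} + 2P_{Streamly} = 0 ⇒ P_{Vidio} = 30.4 + 0.2P_{Streamly}.
At P_{Streamly} = 64: P_{Vidio} = 30.4 + 0.2·64 = 43.2.

43.2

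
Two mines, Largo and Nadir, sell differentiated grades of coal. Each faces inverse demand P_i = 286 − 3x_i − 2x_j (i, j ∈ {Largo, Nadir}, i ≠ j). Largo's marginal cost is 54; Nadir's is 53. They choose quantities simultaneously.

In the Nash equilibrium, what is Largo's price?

140.8125

Mine Largo's profit: π = x_{Largo}(286 − 3x_{Largo} − 2x_{Nadir}) − 54x_{Largo}.
∂π/∂x_{Largo} = 232 − 6x_{Largo} − 2x_{Nadir} = 0 ⇒ x_{Largo} = 116/3 − (1/3)x_{Nadir}.
Similarly x_{Nadir} = 233/6 − (1/3)x_{Largo}.
Plugging x_{Nadir} into Largo's best response: x_{Largo} = 116/3 − (1/3)(233/6 − (1/3)x_{Largo}) ⇒ (8/9)x_{Largo} = 463/18, so x_{Largo} = 28.9375.
Then x_{Nadir} = 233/6 − (1/3)·28.9375 = 29.1875.
P_{Largo} = 286 − 3·28.9375 − 2·29.1875 = 140.8125.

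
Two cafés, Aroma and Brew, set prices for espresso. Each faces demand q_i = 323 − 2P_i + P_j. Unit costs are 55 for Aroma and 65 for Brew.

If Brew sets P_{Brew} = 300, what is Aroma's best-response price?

Aroma's profit: π = (P_{Aroma} − 55)(323 − 2P_{Aroma} + P_{Brew}).
∂π/∂P_{Aroma} = 433 − 4P_{Aroma} + P_{Brew} = 0 ⇒ P_{Aroma} = 108.25 + 0.25P_{Brew}.
At P_{Brew} = 300: P_{Aroma} = 108.25 + 0.25·300 = 183.25.

183.25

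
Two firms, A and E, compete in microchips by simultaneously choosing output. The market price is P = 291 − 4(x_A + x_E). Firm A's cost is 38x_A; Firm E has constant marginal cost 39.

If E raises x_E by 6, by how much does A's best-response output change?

Firm A's profit: π = x_A(291 − 4(x_A + x_E)) − 38x_A.
∂π/∂x_A = 253 − 8x_A − 4x_E = 0, so x_A = 31.625 − 0.5x_E.
The reaction-function slope is −0.5, so a 6-unit rise in x_E moves x_A by −0.5 × 6 = −3. A's best response falls — the actions are strategic substitutes.

-3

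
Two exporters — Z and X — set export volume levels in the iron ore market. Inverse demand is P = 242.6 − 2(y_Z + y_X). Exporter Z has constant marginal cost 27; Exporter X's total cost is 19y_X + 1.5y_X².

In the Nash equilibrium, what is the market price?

115.5

Exporter Z's profit: π = y_Z(242.6 − 2(y_Z + y_X)) − 27y_Z.
∂π/∂y_Z = 215.6 − 4y_Z − 2y_X = 0, so y_Z = 53.9 − 0.5y_X.
For X: ∂π/∂y_X = 223.6 − 7y_X − 2y_Z = 0 ⇒ y_X = 1118/35 − (2/7)y_Z.
Plugging y_X into Z's best response: y_Z = 53.9 − 0.5(1118/35 − (2/7)y_Z) ⇒ (6/7)y_Z = 531/14, so y_Z = 44.25.
Then y_X = 1118/35 − (2/7)·44.25 = 19.3.
Equilibrium price: P = 242.6 − 2·63.55 = 115.5.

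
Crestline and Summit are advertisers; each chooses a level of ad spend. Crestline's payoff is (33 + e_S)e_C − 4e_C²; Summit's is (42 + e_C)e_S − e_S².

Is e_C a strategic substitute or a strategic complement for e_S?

strategic complements

Expanding Crestline's payoff: 33e_C + e_Se_C − 4e_C².
∂π/∂e_C = 33 + e_S − 8e_C = 0, so e_C = 4.125 + 0.125e_S.
The best-response slope de_C/de_S = 0.125 > 0: the reaction function is upward-sloping, so the choices are strategic complements.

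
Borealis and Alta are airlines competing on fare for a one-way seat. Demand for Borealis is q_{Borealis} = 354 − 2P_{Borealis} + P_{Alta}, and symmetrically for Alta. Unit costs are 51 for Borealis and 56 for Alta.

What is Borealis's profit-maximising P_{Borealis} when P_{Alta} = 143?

Borealis's profit: π = (P_{Borealis} − 51)(354 − 2P_{Borealis} + P_{Alta}).
∂π/∂P_{Borealis} = 456 − 4P_{Borealis} + P_{Alta} = 0 ⇒ P_{Borealis} = 114 + 0.25P_{Alta}.
At P_{Alta} = 143: P_{Borealis} = 114 + 0.25·143 = 149.75.

149.75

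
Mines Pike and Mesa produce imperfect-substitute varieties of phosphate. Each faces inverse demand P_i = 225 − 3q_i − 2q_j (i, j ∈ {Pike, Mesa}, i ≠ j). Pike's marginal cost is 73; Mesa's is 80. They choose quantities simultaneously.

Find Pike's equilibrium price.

Mine Pike's profit: π = q_{Pike}(225 − 3q_{Pike} − 2q_{Mesa}) − 73q_{Pike}.
∂π/∂q_{Pike} = 152 − 6q_{Pike} − 2q_{Mesa} = 0 ⇒ q_{Pike} = 76/3 − (1/3)q_{Mesa}.
Similarly q_{Mesa} = 145/6 − (1/3)q_{Pike}.
Plugging q_{Mesa} into Pike's best response: q_{Pike} = 76/3 − (1/3)(145/6 − (1/3)q_{Pike}) ⇒ (8/9)q_{Pike} = 311/18, so q_{Pike} = 19.4375.
Then q_{Mesa} = 145/6 − (1/3)·19.4375 = 17.6875.
P_{Pike} = 225 − 3·19.4375 − 2·17.6875 = 131.3125.

131.3125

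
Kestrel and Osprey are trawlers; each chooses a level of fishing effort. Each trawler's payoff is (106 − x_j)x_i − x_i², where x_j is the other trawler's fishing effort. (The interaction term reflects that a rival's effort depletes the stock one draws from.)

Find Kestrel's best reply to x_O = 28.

Kestrel's payoff is (106 − x_O)x_K − x_K².
∂π/∂x_K = 106 − x_O − 2x_K = 0, so x_K = 53 − 0.5x_O.
At x_O = 28: x_K = 53 − 0.5·28 = 39.

39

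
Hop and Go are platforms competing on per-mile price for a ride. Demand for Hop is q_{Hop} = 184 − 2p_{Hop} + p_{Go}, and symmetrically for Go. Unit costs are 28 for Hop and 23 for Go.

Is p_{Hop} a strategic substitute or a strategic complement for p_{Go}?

strategic complements

Hop's profit: π = (p_{Hop} − 28)(184 − 2p_{Hop} + p_{Go}).
∂π/∂p_{Hop} = 240 − 4p_{Hop} + p_{Go} = 0 ⇒ p_{Hop} = 60 + 0.25p_{Go}.
The best-response slope dp_{Hop}/dp_{Go} = 0.25 > 0: the reaction function is upward-sloping, so the choices are strategic complements.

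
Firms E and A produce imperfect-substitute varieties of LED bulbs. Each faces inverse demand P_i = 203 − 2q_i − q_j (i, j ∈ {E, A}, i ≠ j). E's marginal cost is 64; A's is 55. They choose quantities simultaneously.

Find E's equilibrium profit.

1479.68

Firm E's profit: π = q_E(203 − 2q_E − q_A) − 64q_E.
∂π/∂q_E = 139 − 4q_E − q_A = 0 ⇒ q_E = 34.75 − 0.25q_A.
Similarly q_A = 37 − 0.25q_E.
Substituting the second reaction function into the first: q_E = 34.75 − 0.25(37 − 0.25q_E), which gives 0.9375q_E = 25.5 ⇒ q_E = 27.2.
Then q_A = 37 − 0.25·27.2 = 30.2.
P_E = 203 − 2·27.2 − 30.2 = 118.4.
Profit = (118.4 − 64)·27.2 = 1479.68.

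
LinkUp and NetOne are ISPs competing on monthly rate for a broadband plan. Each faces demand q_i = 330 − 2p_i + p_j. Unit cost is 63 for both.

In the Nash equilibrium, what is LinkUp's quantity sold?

178

LinkUp's profit: π = (p_{LinkUp} − 63)(330 − 2p_{LinkUp} + p_{NetOne}).
∂π/∂p_{LinkUp} = 456 − 4p_{LinkUp} + p_{NetOne} = 0 ⇒ p_{LinkUp} = 114 + 0.25p_{NetOne}.
By symmetry p_{NetOne} = p_{LinkUp}; substituting into the reaction function, 0.75p_{LinkUp} = 114 and p_{LinkUp} = 152.
q_{LinkUp} = 330 − 2·152 + 152 = 178.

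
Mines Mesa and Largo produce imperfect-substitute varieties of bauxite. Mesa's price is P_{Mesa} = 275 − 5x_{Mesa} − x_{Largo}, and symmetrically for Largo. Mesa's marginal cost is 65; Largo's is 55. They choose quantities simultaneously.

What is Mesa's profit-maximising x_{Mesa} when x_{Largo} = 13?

19.7

Mine Mesa's profit: π = x_{Mesa}(275 − 5x_{Mesa} − x_{Largo}) − 65x_{Mesa}.
∂π/∂x_{Mesa} = 210 − 10x_{Mesa} − x_{Largo} = 0 ⇒ x_{Mesa} = 21 − 0.1x_{Largo}.
At x_{Largo} = 13: x_{Mesa} = 21 − 0.1·13 = 19.7.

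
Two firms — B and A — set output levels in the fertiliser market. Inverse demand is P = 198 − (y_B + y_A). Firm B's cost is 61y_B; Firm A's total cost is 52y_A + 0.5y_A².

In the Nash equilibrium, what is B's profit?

2809

Firm B's profit: π = y_B(198 − (y_B + y_A)) − 61y_B.
∂π/∂y_B = 137 − 2y_B − y_A = 0, so y_B = 68.5 − 0.5y_A.
For A: ∂π/∂y_A = 146 − 3y_A − y_B = 0 ⇒ y_A = 146/3 − (1/3)y_B.
Plugging y_A into B's best response: y_B = 68.5 − 0.5(146/3 − (1/3)y_B) ⇒ (5/6)y_B = 265/6, so y_B = 53.
Then y_A = 146/3 − (1/3)·53 = 31.
Price P = 198 − 84 = 114.
B's profit: (114 − 61)·53 = 2809.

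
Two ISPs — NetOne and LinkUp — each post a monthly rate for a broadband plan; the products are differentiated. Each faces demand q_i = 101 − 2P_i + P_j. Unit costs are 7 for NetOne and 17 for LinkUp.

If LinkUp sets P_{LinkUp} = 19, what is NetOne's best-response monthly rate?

33.5

NetOne's profit: π = (P_{NetOne} − 7)(101 − 2P_{NetOne} + P_{LinkUp}).
∂π/∂P_{NetOne} = 115 − 4P_{NetOne} + P_{LinkUp} = 0 ⇒ P_{NetOne} = 28.75 + 0.25P_{LinkUp}.
At P_{LinkUp} = 19: P_{NetOne} = 28.75 + 0.25·19 = 33.5.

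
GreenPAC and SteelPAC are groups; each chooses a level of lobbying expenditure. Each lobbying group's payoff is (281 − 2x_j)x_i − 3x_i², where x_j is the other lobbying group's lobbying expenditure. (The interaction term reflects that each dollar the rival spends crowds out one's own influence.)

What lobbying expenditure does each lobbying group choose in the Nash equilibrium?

GreenPAC's payoff is (281 − 2x_S)x_G − 3x_G².
∂π/∂x_G = 281 − 2x_S − 6x_G = 0, so x_G = 281/6 − (1/3)x_S.
Setting x_G = x_S in the reaction function: x_G = 281/6 − (1/3)x_G, so x_G = (281/6) / (4/3) = 35.125.

35.125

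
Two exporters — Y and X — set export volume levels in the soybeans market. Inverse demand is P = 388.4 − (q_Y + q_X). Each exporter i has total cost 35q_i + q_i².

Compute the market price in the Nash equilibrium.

Exporter Y's profit: π = q_Y(388.4 − (q_Y + q_X)) − 35q_Y − q_Y².
∂π/∂q_Y = 353.4 − 4q_Y − q_X = 0, so q_Y = 88.35 − 0.25q_X.
The game is symmetric, so in equilibrium q_X = q_Y: the reaction function gives 1.25q_Y = 88.35, hence q_Y = 70.68.
Equilibrium price: P = 388.4 − 141.36 = 247.04.

247.04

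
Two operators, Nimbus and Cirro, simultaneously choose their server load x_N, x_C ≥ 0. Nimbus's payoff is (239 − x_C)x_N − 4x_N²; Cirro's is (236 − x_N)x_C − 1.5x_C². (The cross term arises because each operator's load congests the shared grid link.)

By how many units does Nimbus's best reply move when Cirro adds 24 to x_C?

Expanding Nimbus's payoff: 239x_N − x_Cx_N − 4x_N².
∂π/∂x_N = 239 − x_C − 8x_N = 0, so x_N = 29.875 − 0.125x_C.
The reaction-function slope is −0.125, so a 24-unit rise in x_C moves x_N by −0.125 × 24 = −3. Nimbus's best response falls — the actions are strategic substitutes.

-3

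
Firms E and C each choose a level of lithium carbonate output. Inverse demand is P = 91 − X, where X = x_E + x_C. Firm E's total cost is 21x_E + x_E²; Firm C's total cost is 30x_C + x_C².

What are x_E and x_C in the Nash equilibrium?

14.6, 11.6

Firm E's profit: π = x_E(91 − (x_E + x_C)) − 21x_E − x_E².
∂π/∂x_E = 70 − 4x_E − x_C = 0, so x_E = 17.5 − 0.25x_C.
By the same steps for C: x_C = 15.25 − 0.25x_E.
Plugging x_C into E's best response: x_E = 17.5 − 0.25(15.25 − 0.25x_E) ⇒ 0.9375x_E = 13.6875, so x_E = 14.6.
Then x_C = 15.25 − 0.25·14.6 = 11.6.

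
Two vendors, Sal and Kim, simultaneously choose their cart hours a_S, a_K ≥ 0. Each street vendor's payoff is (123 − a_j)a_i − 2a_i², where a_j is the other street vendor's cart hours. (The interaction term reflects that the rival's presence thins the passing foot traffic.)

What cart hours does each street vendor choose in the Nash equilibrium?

Sal's payoff is (123 − a_K)a_S − 2a_S².
∂π/∂a_S = 123 − a_K − 4a_S = 0, so a_S = 30.75 − 0.25a_K.
The game is symmetric, so in equilibrium a_K = a_S: the reaction function gives 1.25a_S = 30.75, hence a_S = 24.6.

24.6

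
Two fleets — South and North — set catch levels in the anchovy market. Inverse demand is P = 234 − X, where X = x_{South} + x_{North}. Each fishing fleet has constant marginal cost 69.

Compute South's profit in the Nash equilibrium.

3025

Fishing fleet South's profit: π = x_{South}(234 − (x_{South} + x_{North})) − 69x_{South}.
∂π/∂x_{South} = 165 − 2x_{South} − x_{North} = 0, so x_{South} = 82.5 − 0.5x_{North}.
The game is symmetric, so in equilibrium x_{North} = x_{South}: the reaction function gives 1.5x_{South} = 82.5, hence x_{South} = 55.
Price P = 234 − 110 = 124.
South's profit: (124 − 69)·55 = 3025.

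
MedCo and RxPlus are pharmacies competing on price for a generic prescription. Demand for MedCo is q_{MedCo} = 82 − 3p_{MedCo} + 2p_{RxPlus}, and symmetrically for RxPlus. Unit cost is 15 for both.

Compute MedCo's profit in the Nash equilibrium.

MedCo's profit: π = (p_{MedCo} − 15)(82 − 3p_{MedCo} + 2p_{RxPlus}).
∂π/∂p_{MedCo} = 127 − 6p_{MedCo} + 2p_{RxPlus} = 0 ⇒ p_{MedCo} = 127/6 + (1/3)p_{RxPlus}.
Setting p_{MedCo} = p_{RxPlus} in the reaction function: p_{MedCo} = 127/6 + (1/3)p_{MedCo}, so p_{MedCo} = (127/6) / (2/3) = 31.75.
q_{MedCo} = 82 − 3·31.75 + 2·31.75 = 50.25.
Profit = (31.75 − 15)·50.25 = 841.6875.

841.6875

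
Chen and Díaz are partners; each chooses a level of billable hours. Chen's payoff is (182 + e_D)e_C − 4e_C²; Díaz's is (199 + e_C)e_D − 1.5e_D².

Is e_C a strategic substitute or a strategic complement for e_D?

strategic complements

Expanding Chen's payoff: 182e_C + e_De_C − 4e_C².
∂π/∂e_C = 182 + e_D − 8e_C = 0, so e_C = 22.75 + 0.125e_D.
The best-response slope de_C/de_D = 0.125 > 0: the reaction function is upward-sloping, so the choices are strategic complements.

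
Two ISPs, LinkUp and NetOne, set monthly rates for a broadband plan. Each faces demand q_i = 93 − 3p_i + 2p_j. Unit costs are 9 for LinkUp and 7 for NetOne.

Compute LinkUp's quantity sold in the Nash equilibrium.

LinkUp's profit: π = (p_{LinkUp} − 9)(93 − 3p_{LinkUp} + 2p_{NetOne}).
∂π/∂p_{LinkUp} = 120 − 6p_{LinkUp} + 2p_{NetOne} = 0 ⇒ p_{LinkUp} = 20 + (1/3)p_{NetOne}.
Similarly p_{NetOne} = 19 + (1/3)p_{LinkUp}.
Substituting the second reaction function into the first: p_{LinkUp} = 20 + (1/3)(19 + (1/3)p_{LinkUp}), which gives (8/9)p_{LinkUp} = 79/3 ⇒ p_{LinkUp} = 29.625.
Then p_{NetOne} = 19 + (1/3)·29.625 = 28.875.
q_{LinkUp} = 93 − 3·29.625 + 2·28.875 = 61.875.

61.875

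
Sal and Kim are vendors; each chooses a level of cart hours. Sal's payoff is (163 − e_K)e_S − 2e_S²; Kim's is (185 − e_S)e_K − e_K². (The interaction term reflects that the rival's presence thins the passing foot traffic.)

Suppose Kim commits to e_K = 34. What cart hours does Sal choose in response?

Expanding Sal's payoff: 163e_S − e_Ke_S − 2e_S².
∂π/∂e_S = 163 − e_K − 4e_S = 0, so e_S = 40.75 − 0.25e_K.
At e_K = 34: e_S = 40.75 − 0.25·34 = 32.25.

32.25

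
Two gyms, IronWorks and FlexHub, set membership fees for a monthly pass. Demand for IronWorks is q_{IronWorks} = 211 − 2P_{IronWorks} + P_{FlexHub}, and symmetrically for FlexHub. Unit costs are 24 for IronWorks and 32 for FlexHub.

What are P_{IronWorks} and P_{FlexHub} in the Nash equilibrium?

87.4, 90.6

IronWorks's profit: π = (P_{IronWorks} − 24)(211 − 2P_{IronWorks} + P_{FlexHub}).
∂π/∂P_{IronWorks} = 259 − 4P_{IronWorks} + P_{FlexHub} = 0 ⇒ P_{IronWorks} = 64.75 + 0.25P_{FlexHub}.
Similarly P_{FlexHub} = 68.75 + 0.25P_{IronWorks}.
Plugging P_{FlexHub} into IronWorks's best response: P_{IronWorks} = 64.75 + 0.25(68.75 + 0.25P_{IronWorks}) ⇒ 0.9375P_{IronWorks} = 81.9375, so P_{IronWorks} = 87.4.
Then P_{FlexHub} = 68.75 + 0.25·87.4 = 90.6.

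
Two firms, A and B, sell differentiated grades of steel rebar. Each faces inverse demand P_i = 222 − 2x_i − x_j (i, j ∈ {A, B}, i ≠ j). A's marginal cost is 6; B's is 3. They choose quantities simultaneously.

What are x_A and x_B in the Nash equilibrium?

Firm A's profit: π = x_A(222 − 2x_A − x_B) − 6x_A.
∂π/∂x_A = 216 − 4x_A − x_B = 0 ⇒ x_A = 54 − 0.25x_B.
Similarly x_B = 54.75 − 0.25x_A.
Substituting the second reaction function into the first: x_A = 54 − 0.25(54.75 − 0.25x_A), which gives 0.9375x_A = 40.3125 ⇒ x_A = 43.
Then x_B = 54.75 − 0.25·43 = 44.

43, 44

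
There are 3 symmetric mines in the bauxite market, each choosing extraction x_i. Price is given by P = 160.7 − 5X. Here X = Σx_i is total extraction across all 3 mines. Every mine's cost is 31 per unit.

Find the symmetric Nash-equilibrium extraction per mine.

A representative mine's profit is π_i = x_i(160.7 − 5X) − 31x_i, with X = x_i + Σ_{j≠i} x_j.
First-order condition: 129.7 − 10x_i − 5Σ_{j≠i} x_j = 0.
With identical mines, set every x_j = x: then 129.7 − 10x − 10x = 0, i.e. x = 129.7/20 = 6.485.

6.485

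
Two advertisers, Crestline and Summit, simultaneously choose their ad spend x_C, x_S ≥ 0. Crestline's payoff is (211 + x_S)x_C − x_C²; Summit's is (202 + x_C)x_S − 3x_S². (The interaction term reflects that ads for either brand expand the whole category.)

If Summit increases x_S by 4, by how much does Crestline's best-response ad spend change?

2

Expanding Crestline's payoff: 211x_C + x_Sx_C − x_C².
∂π/∂x_C = 211 + x_S − 2x_C = 0, so x_C = 105.5 + 0.5x_S.
The reaction-function slope is 0.5, so a 4-unit rise in x_S moves x_C by 0.5 × 4 = 2. Crestline's best response rises — the actions are strategic complements.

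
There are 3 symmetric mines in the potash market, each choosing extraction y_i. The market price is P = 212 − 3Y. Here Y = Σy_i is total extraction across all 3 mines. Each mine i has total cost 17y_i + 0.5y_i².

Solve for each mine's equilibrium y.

A representative mine's profit is π_i = y_i(212 − 3Y) − 17y_i − 0.5y_i², with Y = y_i + Σ_{j≠i} y_j.
First-order condition: 195 − 7y_i − 3Σ_{j≠i} y_j = 0.
Imposing symmetry (y_j = y for all j) turns Σ_{j≠i} y_j into 2y, so 195 = 13y and y = 15.

15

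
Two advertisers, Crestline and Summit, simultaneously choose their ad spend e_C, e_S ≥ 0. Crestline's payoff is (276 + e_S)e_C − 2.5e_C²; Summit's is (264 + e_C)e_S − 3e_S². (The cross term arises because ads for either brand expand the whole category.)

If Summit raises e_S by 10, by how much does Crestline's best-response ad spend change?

2

Expanding Crestline's payoff: 276e_C + e_Se_C − 2.5e_C².
∂π/∂e_C = 276 + e_S − 5e_C = 0, so e_C = 55.2 + 0.2e_S.
The reaction-function slope is 0.2, so a 10-unit rise in e_S moves e_C by 0.2 × 10 = 2. Crestline's best response rises — the actions are strategic complements.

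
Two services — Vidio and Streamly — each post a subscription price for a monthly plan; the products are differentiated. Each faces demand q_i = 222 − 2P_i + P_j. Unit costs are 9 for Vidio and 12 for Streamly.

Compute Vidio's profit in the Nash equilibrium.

Vidio's profit: π = (P_{Vidio} − 9)(222 − 2P_{Vidio} + P_{Streamly}).
∂π/∂P_{Vidio} = 240 − 4P_{Vidio} + P_{Streamly} = 0 ⇒ P_{Vidio} = 60 + 0.25P_{Streamly}.
Similarly P_{Streamly} = 61.5 + 0.25P_{Vidio}.
Solving the two reaction functions simultaneously: (1 − (0.25)(0.25))P_{Vidio} = 60 + 0.25·61.5, so 0.9375P_{Vidio} = 75.375 and P_{Vidio} = 80.4.
Then P_{Streamly} = 61.5 + 0.25·80.4 = 81.6.
q_{Vidio} = 222 − 2·80.4 + 81.6 = 142.8.
Profit = (80.4 − 9)·142.8 = 10195.92.

10195.92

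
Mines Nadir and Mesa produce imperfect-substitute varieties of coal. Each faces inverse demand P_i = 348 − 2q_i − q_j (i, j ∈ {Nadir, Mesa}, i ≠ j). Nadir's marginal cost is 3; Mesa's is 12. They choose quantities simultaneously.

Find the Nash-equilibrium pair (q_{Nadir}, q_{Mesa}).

Mine Nadir's profit: π = q_{Nadir}(348 − 2q_{Nadir} − q_{Mesa}) − 3q_{Nadir}.
∂π/∂q_{Nadir} = 345 − 4q_{Nadir} − q_{Mesa} = 0 ⇒ q_{Nadir} = 86.25 − 0.25q_{Mesa}.
Similarly q_{Mesa} = 84 − 0.25q_{Nadir}.
Plugging q_{Mesa} into Nadir's best response: q_{Nadir} = 86.25 − 0.25(84 − 0.25q_{Nadir}) ⇒ 0.9375q_{Nadir} = 65.25, so q_{Nadir} = 69.6.
Then q_{Mesa} = 84 − 0.25·69.6 = 66.6.

69.6, 66.6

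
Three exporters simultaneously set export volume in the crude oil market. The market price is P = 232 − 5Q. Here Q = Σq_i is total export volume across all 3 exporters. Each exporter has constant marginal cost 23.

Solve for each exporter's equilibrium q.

A representative exporter's profit is π_i = q_i(232 − 5Q) − 23q_i, with Q = q_i + Σ_{j≠i} q_j.
First-order condition: 209 − 10q_i − 5Σ_{j≠i} q_j = 0.
Imposing symmetry (q_j = q for all j) turns Σ_{j≠i} q_j into 2q, so 209 = 20q and q = 10.45.

10.45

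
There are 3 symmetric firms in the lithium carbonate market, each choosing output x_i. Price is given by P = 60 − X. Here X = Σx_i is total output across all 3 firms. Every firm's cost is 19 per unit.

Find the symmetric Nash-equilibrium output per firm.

A representative firm's profit is π_i = x_i(60 − X) − 19x_i, with X = x_i + Σ_{j≠i} x_j.
First-order condition: 41 − 2x_i − Σ_{j≠i} x_j = 0.
Imposing symmetry (x_j = x for all j) turns Σ_{j≠i} x_j into 2x, so 41 = 4x and x = 10.25.

10.25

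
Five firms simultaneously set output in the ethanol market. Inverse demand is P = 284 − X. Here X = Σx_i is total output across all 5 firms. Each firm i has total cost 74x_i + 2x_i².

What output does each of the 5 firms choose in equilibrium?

21

A representative firm's profit is π_i = x_i(284 − X) − 74x_i − 2x_i², with X = x_i + Σ_{j≠i} x_j.
First-order condition: 210 − 6x_i − Σ_{j≠i} x_j = 0.
With identical firms, set every x_j = x: then 210 − 6x − 4x = 0, i.e. x = 210/10 = 21.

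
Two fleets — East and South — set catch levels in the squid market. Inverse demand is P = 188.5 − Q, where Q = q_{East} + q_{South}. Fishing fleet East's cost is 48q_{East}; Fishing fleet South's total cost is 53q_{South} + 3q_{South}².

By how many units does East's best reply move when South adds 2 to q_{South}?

-1

Fishing fleet East's profit: π = q_{East}(188.5 − (q_{East} + q_{South})) − 48q_{East}.
∂π/∂q_{East} = 140.5 − 2q_{East} − q_{South} = 0, so q_{East} = 70.25 − 0.5q_{South}.
The reaction-function slope is −0.5, so a 2-unit rise in q_{South} moves q_{East} by −0.5 × 2 = −1. East's best response falls — the actions are strategic substitutes.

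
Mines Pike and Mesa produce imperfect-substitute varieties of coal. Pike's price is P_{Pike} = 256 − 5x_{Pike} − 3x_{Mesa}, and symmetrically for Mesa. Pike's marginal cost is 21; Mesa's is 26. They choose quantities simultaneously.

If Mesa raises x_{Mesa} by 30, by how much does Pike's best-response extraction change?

-9

Mine Pike's profit: π = x_{Pike}(256 − 5x_{Pike} − 3x_{Mesa}) − 21x_{Pike}.
∂π/∂x_{Pike} = 235 − 10x_{Pike} − 3x_{Mesa} = 0 ⇒ x_{Pike} = 23.5 − 0.3x_{Mesa}.
The reaction-function slope is −0.3, so a 30-unit rise in x_{Mesa} moves x_{Pike} by −0.3 × 30 = −9. Pike's best response falls — the actions are strategic substitutes.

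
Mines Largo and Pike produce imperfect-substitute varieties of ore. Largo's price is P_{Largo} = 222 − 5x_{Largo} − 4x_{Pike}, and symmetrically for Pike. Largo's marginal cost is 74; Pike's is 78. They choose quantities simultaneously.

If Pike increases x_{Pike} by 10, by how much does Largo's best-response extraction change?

Mine Largo's profit: π = x_{Largo}(222 − 5x_{Largo} − 4x_{Pike}) − 74x_{Largo}.
∂π/∂x_{Largo} = 148 − 10x_{Largo} − 4x_{Pike} = 0 ⇒ x_{Largo} = 14.8 − 0.4x_{Pike}.
The reaction-function slope is −0.4, so a 10-unit rise in x_{Pike} moves x_{Largo} by −0.4 × 10 = −4. Largo's best response falls — the actions are strategic substitutes.

-4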